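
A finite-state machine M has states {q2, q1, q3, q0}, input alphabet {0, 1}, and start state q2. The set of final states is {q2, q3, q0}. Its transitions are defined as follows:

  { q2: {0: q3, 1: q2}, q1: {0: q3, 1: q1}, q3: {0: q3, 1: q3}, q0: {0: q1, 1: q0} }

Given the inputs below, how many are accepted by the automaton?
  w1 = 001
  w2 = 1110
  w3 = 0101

3

w1: q2 → q3 → q3 → q3  → end q3, accepted
w2: q2 → q2 → q2 → q2 → q3  → end q3, accepted
w3: q2 → q3 → q3 → q3 → q3  → end q3, accepted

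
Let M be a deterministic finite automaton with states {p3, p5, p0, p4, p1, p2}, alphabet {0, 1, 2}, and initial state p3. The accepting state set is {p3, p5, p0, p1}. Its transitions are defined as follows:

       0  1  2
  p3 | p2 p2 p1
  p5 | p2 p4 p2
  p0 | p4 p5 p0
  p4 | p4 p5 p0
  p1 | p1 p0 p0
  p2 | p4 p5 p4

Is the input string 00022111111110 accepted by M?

No

Trace: p3 -0-> p2 -0-> p4 -0-> p4 -2-> p0 -2-> p0 -1-> p5 -1-> p4 -1-> p5 -1-> p4 -1-> p5 -1-> p4 -1-> p5 -1-> p4 -0-> p4
End state p4 is not accepting.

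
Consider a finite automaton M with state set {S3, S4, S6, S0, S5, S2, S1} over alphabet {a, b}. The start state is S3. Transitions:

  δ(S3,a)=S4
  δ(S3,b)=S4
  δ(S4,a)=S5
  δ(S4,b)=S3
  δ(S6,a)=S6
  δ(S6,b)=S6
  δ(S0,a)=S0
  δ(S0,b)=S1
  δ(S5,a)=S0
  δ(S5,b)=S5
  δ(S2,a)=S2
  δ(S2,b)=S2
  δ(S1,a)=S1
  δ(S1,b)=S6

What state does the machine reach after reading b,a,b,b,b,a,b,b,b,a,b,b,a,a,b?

S6

S3 → S4 → S5 → S5 → S5 → S5 → S0 → S1 → S6 → S6 → S6 → S6 → S6 → S6 → S6 → S6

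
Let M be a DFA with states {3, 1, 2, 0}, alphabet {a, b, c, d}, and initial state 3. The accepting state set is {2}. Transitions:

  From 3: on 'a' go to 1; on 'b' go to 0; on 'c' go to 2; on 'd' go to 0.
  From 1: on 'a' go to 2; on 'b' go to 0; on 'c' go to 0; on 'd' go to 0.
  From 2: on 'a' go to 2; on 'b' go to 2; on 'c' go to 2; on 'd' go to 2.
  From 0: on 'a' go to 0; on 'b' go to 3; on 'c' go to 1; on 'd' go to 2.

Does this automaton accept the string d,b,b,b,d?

3 → 0 → 3 → 0 → 3 → 0
End state 0 is not accepting.

No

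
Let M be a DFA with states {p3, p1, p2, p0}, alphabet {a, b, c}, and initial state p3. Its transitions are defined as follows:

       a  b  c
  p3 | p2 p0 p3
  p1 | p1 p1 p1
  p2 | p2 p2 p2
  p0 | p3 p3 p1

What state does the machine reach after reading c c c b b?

start at p3
read 'c': p3 → p3
read 'c': p3 → p3
read 'c': p3 → p3
read 'b': p3 → p0
read 'b': p0 → p3

p3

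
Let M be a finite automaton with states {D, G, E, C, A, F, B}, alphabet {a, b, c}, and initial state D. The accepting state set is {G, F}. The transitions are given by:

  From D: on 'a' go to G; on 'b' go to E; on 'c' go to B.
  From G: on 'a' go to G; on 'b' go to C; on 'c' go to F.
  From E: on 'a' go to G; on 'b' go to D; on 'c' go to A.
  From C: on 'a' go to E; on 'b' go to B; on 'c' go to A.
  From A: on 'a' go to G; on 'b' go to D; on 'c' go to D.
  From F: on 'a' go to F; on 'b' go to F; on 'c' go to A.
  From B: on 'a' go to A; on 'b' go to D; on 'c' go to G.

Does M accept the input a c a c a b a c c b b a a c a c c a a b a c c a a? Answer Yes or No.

D → G → F → F → A → G → C → E → A → D → E → D → G → G → F → F → A → D → G → G → C → E → A → D → G → G
End state G is accepting.

Yes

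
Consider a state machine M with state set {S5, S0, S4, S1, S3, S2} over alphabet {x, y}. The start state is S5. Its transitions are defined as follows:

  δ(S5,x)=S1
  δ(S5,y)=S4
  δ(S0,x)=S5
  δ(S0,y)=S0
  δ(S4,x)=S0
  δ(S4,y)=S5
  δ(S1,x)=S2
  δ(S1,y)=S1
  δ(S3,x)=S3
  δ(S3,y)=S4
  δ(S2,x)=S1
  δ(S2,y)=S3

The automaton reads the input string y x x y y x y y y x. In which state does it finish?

S2

Trace: S5 -y-> S4 -x-> S0 -x-> S5 -y-> S4 -y-> S5 -x-> S1 -y-> S1 -y-> S1 -y-> S1 -x-> S2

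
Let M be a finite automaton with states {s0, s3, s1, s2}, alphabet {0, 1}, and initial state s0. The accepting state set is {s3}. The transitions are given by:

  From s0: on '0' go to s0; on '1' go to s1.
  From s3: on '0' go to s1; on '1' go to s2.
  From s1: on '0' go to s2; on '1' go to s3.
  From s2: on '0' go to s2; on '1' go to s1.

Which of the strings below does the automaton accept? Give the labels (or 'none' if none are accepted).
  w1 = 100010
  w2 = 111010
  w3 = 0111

w1:
  start at s0
  read '1': s0 → s1
  read '0': s1 → s2
  read '0': s2 → s2
  read '0': s2 → s2
  read '1': s2 → s1
  read '0': s1 → s2
  end s2, rejected
w2:
  start at s0
  read '1': s0 → s1
  read '1': s1 → s3
  read '1': s3 → s2
  read '0': s2 → s2
  read '1': s2 → s1
  read '0': s1 → s2
  end s2, rejected
w3:
  start at s0
  read '0': s0 → s0
  read '1': s0 → s1
  read '1': s1 → s3
  read '1': s3 → s2
  end s2, rejected

none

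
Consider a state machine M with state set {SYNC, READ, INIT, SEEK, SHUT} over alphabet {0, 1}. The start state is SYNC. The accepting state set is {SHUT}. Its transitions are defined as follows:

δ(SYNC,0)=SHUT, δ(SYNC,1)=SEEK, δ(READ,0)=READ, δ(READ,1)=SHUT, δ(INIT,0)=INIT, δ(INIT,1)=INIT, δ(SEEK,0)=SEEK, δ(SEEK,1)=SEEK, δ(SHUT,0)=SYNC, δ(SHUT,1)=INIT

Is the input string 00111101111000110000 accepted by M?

Trace: SYNC -0-> SHUT -0-> SYNC -1-> SEEK -1-> SEEK -1-> SEEK -1-> SEEK -0-> SEEK -1-> SEEK -1-> SEEK -1-> SEEK -1-> SEEK -0-> SEEK -0-> SEEK -0-> SEEK -1-> SEEK -1-> SEEK -0-> SEEK -0-> SEEK -0-> SEEK -0-> SEEK
End state SEEK is not accepting.

No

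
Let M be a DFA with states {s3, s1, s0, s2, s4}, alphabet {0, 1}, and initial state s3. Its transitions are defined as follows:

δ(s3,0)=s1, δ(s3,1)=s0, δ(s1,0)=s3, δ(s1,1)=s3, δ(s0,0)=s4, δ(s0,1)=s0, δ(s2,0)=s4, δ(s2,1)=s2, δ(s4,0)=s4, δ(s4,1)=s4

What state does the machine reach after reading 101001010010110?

Trace: s3 -1-> s0 -0-> s4 -1-> s4 -0-> s4 -0-> s4 -1-> s4 -0-> s4 -1-> s4 -0-> s4 -0-> s4 -1-> s4 -0-> s4 -1-> s4 -1-> s4 -0-> s4

s4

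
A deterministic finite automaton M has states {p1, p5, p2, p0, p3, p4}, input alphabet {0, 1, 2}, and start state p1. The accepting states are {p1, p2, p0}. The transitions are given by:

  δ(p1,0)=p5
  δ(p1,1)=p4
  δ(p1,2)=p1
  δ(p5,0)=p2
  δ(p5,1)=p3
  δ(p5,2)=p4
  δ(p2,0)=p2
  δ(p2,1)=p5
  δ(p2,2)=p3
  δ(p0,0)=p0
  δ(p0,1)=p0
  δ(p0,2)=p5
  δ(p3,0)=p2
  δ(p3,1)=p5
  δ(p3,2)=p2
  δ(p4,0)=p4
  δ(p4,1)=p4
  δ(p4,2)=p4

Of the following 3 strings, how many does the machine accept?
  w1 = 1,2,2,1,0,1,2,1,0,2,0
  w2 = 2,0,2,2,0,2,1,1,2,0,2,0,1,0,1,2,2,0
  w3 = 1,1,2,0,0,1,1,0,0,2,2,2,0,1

0

w1: p1 → p4 → p4 → p4 → p4 → p4 → p4 → p4 → p4 → p4 → p4 → p4  → end p4, rejected
w2: p1 → p1 → p5 → p4 → p4 → p4 → p4 → p4 → p4 → p4 → p4 → p4 → p4 → p4 → p4 → p4 → p4 → p4 → p4  → end p4, rejected
w3: p1 → p4 → p4 → p4 → p4 → p4 → p4 → p4 → p4 → p4 → p4 → p4 → p4 → p4 → p4  → end p4, rejected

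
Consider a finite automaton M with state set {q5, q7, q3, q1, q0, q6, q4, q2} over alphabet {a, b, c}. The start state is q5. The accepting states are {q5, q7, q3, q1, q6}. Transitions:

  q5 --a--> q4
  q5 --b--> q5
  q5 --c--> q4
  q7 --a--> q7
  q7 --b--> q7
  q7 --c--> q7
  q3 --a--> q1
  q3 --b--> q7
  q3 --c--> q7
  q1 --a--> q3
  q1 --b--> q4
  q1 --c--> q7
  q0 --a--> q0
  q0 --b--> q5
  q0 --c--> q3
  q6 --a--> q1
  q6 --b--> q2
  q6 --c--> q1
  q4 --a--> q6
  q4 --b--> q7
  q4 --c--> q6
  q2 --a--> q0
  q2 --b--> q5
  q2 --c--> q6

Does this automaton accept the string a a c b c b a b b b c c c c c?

q5 → q4 → q6 → q1 → q4 → q6 → q2 → q0 → q5 → q5 → q5 → q4 → q6 → q1 → q7 → q7
End state q7 is accepting.

Yes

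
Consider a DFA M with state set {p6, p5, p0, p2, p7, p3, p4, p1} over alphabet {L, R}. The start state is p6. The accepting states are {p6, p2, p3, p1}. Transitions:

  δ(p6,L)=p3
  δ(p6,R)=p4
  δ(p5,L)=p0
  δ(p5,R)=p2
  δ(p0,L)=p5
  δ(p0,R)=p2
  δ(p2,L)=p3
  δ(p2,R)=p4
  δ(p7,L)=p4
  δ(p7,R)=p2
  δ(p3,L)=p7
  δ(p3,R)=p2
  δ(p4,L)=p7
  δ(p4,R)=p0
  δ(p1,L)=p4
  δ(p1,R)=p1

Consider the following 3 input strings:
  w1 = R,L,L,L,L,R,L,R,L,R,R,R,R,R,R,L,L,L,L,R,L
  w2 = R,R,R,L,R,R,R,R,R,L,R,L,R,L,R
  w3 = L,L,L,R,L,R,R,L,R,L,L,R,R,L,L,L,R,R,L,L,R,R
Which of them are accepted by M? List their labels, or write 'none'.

w1: Trace: p6 -R-> p4 -L-> p7 -L-> p4 -L-> p7 -L-> p4 -R-> p0 -L-> p5 -R-> p2 -L-> p3 -R-> p2 -R-> p4 -R-> p0 -R-> p2 -R-> p4 -R-> p0 -L-> p5 -L-> p0 -L-> p5 -L-> p0 -R-> p2 -L-> p3  → end p3, accepted
w2: Trace: p6 -R-> p4 -R-> p0 -R-> p2 -L-> p3 -R-> p2 -R-> p4 -R-> p0 -R-> p2 -R-> p4 -L-> p7 -R-> p2 -L-> p3 -R-> p2 -L-> p3 -R-> p2  → end p2, accepted
w3: Trace: p6 -L-> p3 -L-> p7 -L-> p4 -R-> p0 -L-> p5 -R-> p2 -R-> p4 -L-> p7 -R-> p2 -L-> p3 -L-> p7 -R-> p2 -R-> p4 -L-> p7 -L-> p4 -L-> p7 -R-> p2 -R-> p4 -L-> p7 -L-> p4 -R-> p0 -R-> p2  → end p2, accepted

w1, w2, w3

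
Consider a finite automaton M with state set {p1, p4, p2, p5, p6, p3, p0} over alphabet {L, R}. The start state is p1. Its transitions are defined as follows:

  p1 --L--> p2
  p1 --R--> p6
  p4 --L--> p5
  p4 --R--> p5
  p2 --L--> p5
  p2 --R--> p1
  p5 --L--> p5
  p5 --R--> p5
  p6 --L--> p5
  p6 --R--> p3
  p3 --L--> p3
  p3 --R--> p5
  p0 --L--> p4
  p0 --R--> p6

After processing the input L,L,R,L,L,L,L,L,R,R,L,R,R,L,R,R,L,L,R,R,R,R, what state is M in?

p1 → p2 → p5 → p5 → p5 → p5 → p5 → p5 → p5 → p5 → p5 → p5 → p5 → p5 → p5 → p5 → p5 → p5 → p5 → p5 → p5 → p5 → p5

p5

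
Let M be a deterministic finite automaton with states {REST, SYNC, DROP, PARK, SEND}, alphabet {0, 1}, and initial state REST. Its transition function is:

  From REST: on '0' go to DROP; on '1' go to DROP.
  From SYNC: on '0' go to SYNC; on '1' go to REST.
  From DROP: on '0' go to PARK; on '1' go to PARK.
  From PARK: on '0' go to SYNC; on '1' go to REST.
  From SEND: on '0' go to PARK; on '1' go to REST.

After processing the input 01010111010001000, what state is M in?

Trace: REST -0-> DROP -1-> PARK -0-> SYNC -1-> REST -0-> DROP -1-> PARK -1-> REST -1-> DROP -0-> PARK -1-> REST -0-> DROP -0-> PARK -0-> SYNC -1-> REST -0-> DROP -0-> PARK -0-> SYNC

SYNC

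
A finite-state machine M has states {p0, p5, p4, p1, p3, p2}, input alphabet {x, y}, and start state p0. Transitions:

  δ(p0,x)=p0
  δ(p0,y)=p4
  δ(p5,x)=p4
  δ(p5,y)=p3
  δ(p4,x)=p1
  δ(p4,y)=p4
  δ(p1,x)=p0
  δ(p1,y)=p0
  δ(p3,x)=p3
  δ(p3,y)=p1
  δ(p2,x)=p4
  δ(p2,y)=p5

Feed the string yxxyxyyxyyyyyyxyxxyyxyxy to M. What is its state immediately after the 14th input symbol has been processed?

p4

Trace: p0 -y-> p4 -x-> p1 -x-> p0 -y-> p4 -x-> p1 -y-> p0 -y-> p4 -x-> p1 -y-> p0 -y-> p4 -y-> p4 -y-> p4 -y-> p4 -y-> p4
After 14 symbols: p4.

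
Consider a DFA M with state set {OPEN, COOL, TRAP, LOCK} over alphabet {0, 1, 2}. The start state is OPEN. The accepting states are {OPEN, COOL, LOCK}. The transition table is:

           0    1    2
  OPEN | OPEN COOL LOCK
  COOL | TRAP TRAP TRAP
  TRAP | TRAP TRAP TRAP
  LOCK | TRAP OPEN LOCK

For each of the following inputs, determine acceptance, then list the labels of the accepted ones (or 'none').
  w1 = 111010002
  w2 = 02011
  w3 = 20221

none

w1: OPEN → COOL → TRAP → TRAP → TRAP → TRAP → TRAP → TRAP → TRAP → TRAP  → end TRAP, rejected
w2: OPEN → OPEN → LOCK → TRAP → TRAP → TRAP  → end TRAP, rejected
w3: OPEN → LOCK → TRAP → TRAP → TRAP → TRAP  → end TRAP, rejected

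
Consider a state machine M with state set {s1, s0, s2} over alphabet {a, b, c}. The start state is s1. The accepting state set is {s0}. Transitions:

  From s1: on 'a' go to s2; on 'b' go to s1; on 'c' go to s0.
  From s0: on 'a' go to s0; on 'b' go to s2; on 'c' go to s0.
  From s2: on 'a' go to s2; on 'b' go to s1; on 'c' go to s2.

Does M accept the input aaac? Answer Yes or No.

Trace: s1 -a-> s2 -a-> s2 -a-> s2 -c-> s2
End state s2 is not accepting.

No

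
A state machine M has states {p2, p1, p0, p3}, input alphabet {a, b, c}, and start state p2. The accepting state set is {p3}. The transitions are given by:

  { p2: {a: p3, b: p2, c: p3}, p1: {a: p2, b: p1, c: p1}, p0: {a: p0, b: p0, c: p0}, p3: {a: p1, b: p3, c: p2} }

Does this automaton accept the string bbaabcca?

start at p2
read 'b': p2 → p2
read 'b': p2 → p2
read 'a': p2 → p3
read 'a': p3 → p1
read 'b': p1 → p1
read 'c': p1 → p1
read 'c': p1 → p1
read 'a': p1 → p2
End state p2 is not accepting.

No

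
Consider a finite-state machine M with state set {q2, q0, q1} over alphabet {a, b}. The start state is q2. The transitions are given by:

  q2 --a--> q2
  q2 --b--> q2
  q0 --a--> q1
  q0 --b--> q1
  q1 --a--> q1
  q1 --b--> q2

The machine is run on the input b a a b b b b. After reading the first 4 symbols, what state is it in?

q2

start at q2
read 'b': q2 → q2
read 'a': q2 → q2
read 'a': q2 → q2
read 'b': q2 → q2
After 4 symbols: q2.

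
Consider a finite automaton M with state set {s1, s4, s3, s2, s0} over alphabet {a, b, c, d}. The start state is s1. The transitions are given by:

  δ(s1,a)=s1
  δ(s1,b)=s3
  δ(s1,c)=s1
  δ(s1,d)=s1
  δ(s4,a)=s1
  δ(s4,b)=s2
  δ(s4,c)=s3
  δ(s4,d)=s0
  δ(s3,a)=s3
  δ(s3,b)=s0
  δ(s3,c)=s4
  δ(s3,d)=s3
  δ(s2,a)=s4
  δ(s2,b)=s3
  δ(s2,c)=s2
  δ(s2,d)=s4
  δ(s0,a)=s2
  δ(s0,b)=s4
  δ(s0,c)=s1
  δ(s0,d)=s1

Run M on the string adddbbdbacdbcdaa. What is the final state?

start at s1
read 'a': s1 → s1
read 'd': s1 → s1
read 'd': s1 → s1
read 'd': s1 → s1
read 'b': s1 → s3
read 'b': s3 → s0
read 'd': s0 → s1
read 'b': s1 → s3
read 'a': s3 → s3
read 'c': s3 → s4
read 'd': s4 → s0
read 'b': s0 → s4
read 'c': s4 → s3
read 'd': s3 → s3
read 'a': s3 → s3
read 'a': s3 → s3

s3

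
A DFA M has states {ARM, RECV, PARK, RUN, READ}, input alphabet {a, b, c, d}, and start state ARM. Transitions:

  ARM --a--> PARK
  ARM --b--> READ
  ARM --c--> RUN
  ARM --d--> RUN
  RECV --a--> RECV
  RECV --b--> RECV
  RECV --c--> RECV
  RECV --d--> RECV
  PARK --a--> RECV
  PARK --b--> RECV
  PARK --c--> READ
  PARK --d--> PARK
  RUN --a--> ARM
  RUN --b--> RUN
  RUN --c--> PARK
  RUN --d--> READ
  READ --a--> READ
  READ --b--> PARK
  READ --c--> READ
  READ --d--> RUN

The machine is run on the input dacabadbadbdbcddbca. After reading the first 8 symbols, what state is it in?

start at ARM
read 'd': ARM → RUN
read 'a': RUN → ARM
read 'c': ARM → RUN
read 'a': RUN → ARM
read 'b': ARM → READ
read 'a': READ → READ
read 'd': READ → RUN
read 'b': RUN → RUN
After 8 symbols: RUN.

RUN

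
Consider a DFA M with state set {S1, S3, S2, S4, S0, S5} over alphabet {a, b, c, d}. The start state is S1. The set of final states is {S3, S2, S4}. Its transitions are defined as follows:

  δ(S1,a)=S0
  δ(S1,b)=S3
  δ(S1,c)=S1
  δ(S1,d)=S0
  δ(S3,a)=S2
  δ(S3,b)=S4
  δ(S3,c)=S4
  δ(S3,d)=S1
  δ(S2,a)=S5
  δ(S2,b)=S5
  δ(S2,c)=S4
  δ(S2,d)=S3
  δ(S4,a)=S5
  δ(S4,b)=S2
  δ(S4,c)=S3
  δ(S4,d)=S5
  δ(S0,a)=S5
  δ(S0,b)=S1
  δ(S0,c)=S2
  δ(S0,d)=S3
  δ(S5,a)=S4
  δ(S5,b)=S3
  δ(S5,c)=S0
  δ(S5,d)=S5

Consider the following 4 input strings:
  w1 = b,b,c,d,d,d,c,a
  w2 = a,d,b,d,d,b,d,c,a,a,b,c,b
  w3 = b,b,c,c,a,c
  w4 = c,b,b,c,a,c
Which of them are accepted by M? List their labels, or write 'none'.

w2, w4

w1:
  start at S1
  read 'b': S1 → S3
  read 'b': S3 → S4
  read 'c': S4 → S3
  read 'd': S3 → S1
  read 'd': S1 → S0
  read 'd': S0 → S3
  read 'c': S3 → S4
  read 'a': S4 → S5
  end S5, rejected
w2:
  start at S1
  read 'a': S1 → S0
  read 'd': S0 → S3
  read 'b': S3 → S4
  read 'd': S4 → S5
  read 'd': S5 → S5
  read 'b': S5 → S3
  read 'd': S3 → S1
  read 'c': S1 → S1
  read 'a': S1 → S0
  read 'a': S0 → S5
  read 'b': S5 → S3
  read 'c': S3 → S4
  read 'b': S4 → S2
  end S2, accepted
w3:
  start at S1
  read 'b': S1 → S3
  read 'b': S3 → S4
  read 'c': S4 → S3
  read 'c': S3 → S4
  read 'a': S4 → S5
  read 'c': S5 → S0
  end S0, rejected
w4:
  start at S1
  read 'c': S1 → S1
  read 'b': S1 → S3
  read 'b': S3 → S4
  read 'c': S4 → S3
  read 'a': S3 → S2
  read 'c': S2 → S4
  end S4, accepted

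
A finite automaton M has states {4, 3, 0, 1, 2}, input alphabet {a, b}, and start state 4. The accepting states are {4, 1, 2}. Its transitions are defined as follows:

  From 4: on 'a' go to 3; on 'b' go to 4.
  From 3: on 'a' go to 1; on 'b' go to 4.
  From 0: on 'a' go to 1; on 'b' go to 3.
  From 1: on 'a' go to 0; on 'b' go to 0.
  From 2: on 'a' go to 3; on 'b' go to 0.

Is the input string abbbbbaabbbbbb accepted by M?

Trace: 4 -a-> 3 -b-> 4 -b-> 4 -b-> 4 -b-> 4 -b-> 4 -a-> 3 -a-> 1 -b-> 0 -b-> 3 -b-> 4 -b-> 4 -b-> 4 -b-> 4
End state 4 is accepting.

Yes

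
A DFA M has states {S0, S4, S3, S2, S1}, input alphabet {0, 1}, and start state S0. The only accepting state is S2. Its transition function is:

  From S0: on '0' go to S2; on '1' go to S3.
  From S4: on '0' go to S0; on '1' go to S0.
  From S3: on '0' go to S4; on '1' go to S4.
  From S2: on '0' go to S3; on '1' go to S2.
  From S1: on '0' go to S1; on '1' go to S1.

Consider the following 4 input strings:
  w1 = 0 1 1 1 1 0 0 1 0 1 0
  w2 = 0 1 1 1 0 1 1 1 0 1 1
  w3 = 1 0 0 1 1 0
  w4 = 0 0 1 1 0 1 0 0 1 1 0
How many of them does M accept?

0

w1: S0 → S2 → S2 → S2 → S2 → S2 → S3 → S4 → S0 → S2 → S2 → S3  → end S3, rejected
w2: S0 → S2 → S2 → S2 → S2 → S3 → S4 → S0 → S3 → S4 → S0 → S3  → end S3, rejected
w3: S0 → S3 → S4 → S0 → S3 → S4 → S0  → end S0, rejected
w4: S0 → S2 → S3 → S4 → S0 → S2 → S2 → S3 → S4 → S0 → S3 → S4  → end S4, rejected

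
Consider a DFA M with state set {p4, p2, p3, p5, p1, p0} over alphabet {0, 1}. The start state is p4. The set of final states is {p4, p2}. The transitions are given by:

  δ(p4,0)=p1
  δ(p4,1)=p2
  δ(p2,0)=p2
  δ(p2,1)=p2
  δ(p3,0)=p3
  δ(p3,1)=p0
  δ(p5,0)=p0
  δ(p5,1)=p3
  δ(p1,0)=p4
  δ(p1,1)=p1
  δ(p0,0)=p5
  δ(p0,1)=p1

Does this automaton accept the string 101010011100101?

p4 → p2 → p2 → p2 → p2 → p2 → p2 → p2 → p2 → p2 → p2 → p2 → p2 → p2 → p2 → p2
End state p2 is accepting.

Yes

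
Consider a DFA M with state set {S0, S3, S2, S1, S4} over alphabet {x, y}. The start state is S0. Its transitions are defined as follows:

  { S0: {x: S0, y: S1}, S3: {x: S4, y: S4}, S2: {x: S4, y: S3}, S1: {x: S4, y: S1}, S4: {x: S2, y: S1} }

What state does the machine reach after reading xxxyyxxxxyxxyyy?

start at S0
read 'x': S0 → S0
read 'x': S0 → S0
read 'x': S0 → S0
read 'y': S0 → S1
read 'y': S1 → S1
read 'x': S1 → S4
read 'x': S4 → S2
read 'x': S2 → S4
read 'x': S4 → S2
read 'y': S2 → S3
read 'x': S3 → S4
read 'x': S4 → S2
read 'y': S2 → S3
read 'y': S3 → S4
read 'y': S4 → S1

S1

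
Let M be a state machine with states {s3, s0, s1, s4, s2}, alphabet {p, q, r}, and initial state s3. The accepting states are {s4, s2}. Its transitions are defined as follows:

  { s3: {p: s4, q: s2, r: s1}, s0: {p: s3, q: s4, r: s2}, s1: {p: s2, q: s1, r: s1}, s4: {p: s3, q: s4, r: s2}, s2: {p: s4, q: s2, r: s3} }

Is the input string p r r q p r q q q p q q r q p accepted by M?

Yes

Trace: s3 -p-> s4 -r-> s2 -r-> s3 -q-> s2 -p-> s4 -r-> s2 -q-> s2 -q-> s2 -q-> s2 -p-> s4 -q-> s4 -q-> s4 -r-> s2 -q-> s2 -p-> s4
End state s4 is accepting.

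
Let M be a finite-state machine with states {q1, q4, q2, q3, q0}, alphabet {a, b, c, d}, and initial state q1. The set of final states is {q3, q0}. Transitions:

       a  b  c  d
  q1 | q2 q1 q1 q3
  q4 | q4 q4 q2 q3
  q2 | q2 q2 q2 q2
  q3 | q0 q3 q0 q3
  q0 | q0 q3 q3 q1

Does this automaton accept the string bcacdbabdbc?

q1 → q1 → q1 → q2 → q2 → q2 → q2 → q2 → q2 → q2 → q2 → q2
End state q2 is not accepting.

No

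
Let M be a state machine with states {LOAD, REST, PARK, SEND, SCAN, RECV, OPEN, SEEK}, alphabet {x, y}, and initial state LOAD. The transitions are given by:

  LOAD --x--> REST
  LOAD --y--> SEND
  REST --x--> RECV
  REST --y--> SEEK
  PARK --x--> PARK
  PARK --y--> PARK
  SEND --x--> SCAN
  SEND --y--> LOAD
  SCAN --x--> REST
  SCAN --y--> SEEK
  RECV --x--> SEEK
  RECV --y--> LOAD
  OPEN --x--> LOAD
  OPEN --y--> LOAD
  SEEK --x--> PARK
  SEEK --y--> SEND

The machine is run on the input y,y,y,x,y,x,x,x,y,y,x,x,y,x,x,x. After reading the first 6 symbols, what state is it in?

start at LOAD
read 'y': LOAD → SEND
read 'y': SEND → LOAD
read 'y': LOAD → SEND
read 'x': SEND → SCAN
read 'y': SCAN → SEEK
read 'x': SEEK → PARK
After 6 symbols: PARK.

PARK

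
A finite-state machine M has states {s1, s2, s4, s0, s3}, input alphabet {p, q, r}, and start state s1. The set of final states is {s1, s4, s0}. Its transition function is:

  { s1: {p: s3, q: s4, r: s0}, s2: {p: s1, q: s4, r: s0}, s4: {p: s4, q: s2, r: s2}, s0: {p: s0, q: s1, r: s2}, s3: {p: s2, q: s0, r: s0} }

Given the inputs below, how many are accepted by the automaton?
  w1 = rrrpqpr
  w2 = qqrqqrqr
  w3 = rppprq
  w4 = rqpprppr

w1:
  start at s1
  read 'r': s1 → s0
  read 'r': s0 → s2
  read 'r': s2 → s0
  read 'p': s0 → s0
  read 'q': s0 → s1
  read 'p': s1 → s3
  read 'r': s3 → s0
  end s0, accepted
w2:
  start at s1
  read 'q': s1 → s4
  read 'q': s4 → s2
  read 'r': s2 → s0
  read 'q': s0 → s1
  read 'q': s1 → s4
  read 'r': s4 → s2
  read 'q': s2 → s4
  read 'r': s4 → s2
  end s2, rejected
w3:
  start at s1
  read 'r': s1 → s0
  read 'p': s0 → s0
  read 'p': s0 → s0
  read 'p': s0 → s0
  read 'r': s0 → s2
  read 'q': s2 → s4
  end s4, accepted
w4:
  start at s1
  read 'r': s1 → s0
  read 'q': s0 → s1
  read 'p': s1 → s3
  read 'p': s3 → s2
  read 'r': s2 → s0
  read 'p': s0 → s0
  read 'p': s0 → s0
  read 'r': s0 → s2
  end s2, rejected

2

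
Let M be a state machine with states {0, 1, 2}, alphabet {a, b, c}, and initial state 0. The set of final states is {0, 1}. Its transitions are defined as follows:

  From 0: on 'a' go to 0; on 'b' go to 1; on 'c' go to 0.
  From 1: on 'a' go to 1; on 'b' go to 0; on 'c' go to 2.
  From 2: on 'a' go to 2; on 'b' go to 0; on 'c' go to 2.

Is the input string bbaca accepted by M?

Yes

start at 0
read 'b': 0 → 1
read 'b': 1 → 0
read 'a': 0 → 0
read 'c': 0 → 0
read 'a': 0 → 0
End state 0 is accepting.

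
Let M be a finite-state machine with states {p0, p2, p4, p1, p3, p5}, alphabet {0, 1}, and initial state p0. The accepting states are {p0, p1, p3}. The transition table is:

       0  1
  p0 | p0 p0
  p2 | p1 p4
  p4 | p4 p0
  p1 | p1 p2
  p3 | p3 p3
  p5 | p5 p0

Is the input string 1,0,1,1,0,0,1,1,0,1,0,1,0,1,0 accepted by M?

Yes

Trace: p0 -1-> p0 -0-> p0 -1-> p0 -1-> p0 -0-> p0 -0-> p0 -1-> p0 -1-> p0 -0-> p0 -1-> p0 -0-> p0 -1-> p0 -0-> p0 -1-> p0 -0-> p0
End state p0 is accepting.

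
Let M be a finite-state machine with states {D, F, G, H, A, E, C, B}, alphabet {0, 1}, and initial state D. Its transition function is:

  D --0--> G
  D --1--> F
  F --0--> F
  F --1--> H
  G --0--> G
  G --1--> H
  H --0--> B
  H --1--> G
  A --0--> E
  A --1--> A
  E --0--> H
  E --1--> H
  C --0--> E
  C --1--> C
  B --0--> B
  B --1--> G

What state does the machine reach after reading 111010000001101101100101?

D → F → H → G → G → H → B → B → B → B → B → B → G → H → B → G → H → B → G → H → B → B → G → G → H

H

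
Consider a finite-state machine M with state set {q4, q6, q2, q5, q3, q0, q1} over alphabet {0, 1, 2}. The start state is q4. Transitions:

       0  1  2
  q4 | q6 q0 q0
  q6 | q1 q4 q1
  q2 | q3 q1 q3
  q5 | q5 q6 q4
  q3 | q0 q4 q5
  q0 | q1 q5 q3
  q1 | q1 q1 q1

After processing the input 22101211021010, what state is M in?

q1

start at q4
read '2': q4 → q0
read '2': q0 → q3
read '1': q3 → q4
read '0': q4 → q6
read '1': q6 → q4
read '2': q4 → q0
read '1': q0 → q5
read '1': q5 → q6
read '0': q6 → q1
read '2': q1 → q1
read '1': q1 → q1
read '0': q1 → q1
read '1': q1 → q1
read '0': q1 → q1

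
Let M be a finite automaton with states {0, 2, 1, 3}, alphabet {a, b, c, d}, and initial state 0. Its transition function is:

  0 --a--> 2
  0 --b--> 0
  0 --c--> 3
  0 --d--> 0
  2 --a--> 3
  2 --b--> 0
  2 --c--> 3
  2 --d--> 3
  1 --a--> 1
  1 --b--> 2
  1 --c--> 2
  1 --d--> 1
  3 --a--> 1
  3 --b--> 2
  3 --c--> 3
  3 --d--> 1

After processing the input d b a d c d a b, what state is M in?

start at 0
read 'd': 0 → 0
read 'b': 0 → 0
read 'a': 0 → 2
read 'd': 2 → 3
read 'c': 3 → 3
read 'd': 3 → 1
read 'a': 1 → 1
read 'b': 1 → 2

2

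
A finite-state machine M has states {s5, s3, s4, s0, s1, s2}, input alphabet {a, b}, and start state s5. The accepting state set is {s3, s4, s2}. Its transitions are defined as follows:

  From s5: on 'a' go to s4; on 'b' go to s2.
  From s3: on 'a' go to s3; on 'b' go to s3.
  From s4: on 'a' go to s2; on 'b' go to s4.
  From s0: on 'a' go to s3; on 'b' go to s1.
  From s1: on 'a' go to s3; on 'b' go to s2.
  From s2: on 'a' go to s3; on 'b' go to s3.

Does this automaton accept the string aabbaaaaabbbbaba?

Yes

Trace: s5 -a-> s4 -a-> s2 -b-> s3 -b-> s3 -a-> s3 -a-> s3 -a-> s3 -a-> s3 -a-> s3 -b-> s3 -b-> s3 -b-> s3 -b-> s3 -a-> s3 -b-> s3 -a-> s3
End state s3 is accepting.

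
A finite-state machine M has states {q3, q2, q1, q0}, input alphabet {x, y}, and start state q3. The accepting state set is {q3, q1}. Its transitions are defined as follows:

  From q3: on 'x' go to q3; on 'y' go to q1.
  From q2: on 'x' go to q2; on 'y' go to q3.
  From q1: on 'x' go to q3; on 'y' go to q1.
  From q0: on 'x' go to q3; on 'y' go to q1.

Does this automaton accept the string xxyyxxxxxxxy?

start at q3
read 'x': q3 → q3
read 'x': q3 → q3
read 'y': q3 → q1
read 'y': q1 → q1
read 'x': q1 → q3
read 'x': q3 → q3
read 'x': q3 → q3
read 'x': q3 → q3
read 'x': q3 → q3
read 'x': q3 → q3
read 'x': q3 → q3
read 'y': q3 → q1
End state q1 is accepting.

Yes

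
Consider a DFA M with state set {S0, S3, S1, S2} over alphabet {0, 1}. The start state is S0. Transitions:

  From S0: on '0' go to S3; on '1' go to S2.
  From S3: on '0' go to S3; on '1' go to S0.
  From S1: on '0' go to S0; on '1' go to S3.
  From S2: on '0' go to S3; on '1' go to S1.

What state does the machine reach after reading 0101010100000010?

S0 → S3 → S0 → S3 → S0 → S3 → S0 → S3 → S0 → S3 → S3 → S3 → S3 → S3 → S3 → S0 → S3

S3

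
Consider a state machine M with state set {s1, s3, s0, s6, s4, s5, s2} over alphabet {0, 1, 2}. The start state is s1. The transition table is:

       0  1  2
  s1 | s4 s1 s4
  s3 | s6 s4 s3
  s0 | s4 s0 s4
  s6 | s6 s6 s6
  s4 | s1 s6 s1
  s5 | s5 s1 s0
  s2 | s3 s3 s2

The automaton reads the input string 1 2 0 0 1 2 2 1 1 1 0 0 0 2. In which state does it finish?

start at s1
read '1': s1 → s1
read '2': s1 → s4
read '0': s4 → s1
read '0': s1 → s4
read '1': s4 → s6
read '2': s6 → s6
read '2': s6 → s6
read '1': s6 → s6
read '1': s6 → s6
read '1': s6 → s6
read '0': s6 → s6
read '0': s6 → s6
read '0': s6 → s6
read '2': s6 → s6

s6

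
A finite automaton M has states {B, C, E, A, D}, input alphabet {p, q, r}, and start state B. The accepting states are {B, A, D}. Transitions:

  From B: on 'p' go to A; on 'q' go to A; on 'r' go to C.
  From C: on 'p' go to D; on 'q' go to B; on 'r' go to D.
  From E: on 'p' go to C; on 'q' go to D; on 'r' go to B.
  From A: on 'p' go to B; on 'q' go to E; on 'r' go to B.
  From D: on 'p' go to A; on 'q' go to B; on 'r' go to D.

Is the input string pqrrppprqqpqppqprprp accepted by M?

Yes

start at B
read 'p': B → A
read 'q': A → E
read 'r': E → B
read 'r': B → C
read 'p': C → D
read 'p': D → A
read 'p': A → B
read 'r': B → C
read 'q': C → B
read 'q': B → A
read 'p': A → B
read 'q': B → A
read 'p': A → B
read 'p': B → A
read 'q': A → E
read 'p': E → C
read 'r': C → D
read 'p': D → A
read 'r': A → B
read 'p': B → A
End state A is accepting.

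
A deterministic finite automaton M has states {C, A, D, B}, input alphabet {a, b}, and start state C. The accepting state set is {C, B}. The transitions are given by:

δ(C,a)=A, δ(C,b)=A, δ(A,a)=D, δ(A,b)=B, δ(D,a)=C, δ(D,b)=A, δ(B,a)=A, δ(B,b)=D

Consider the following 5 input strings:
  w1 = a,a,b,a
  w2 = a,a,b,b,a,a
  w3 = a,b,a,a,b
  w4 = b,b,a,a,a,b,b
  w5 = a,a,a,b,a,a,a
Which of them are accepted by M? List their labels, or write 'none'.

w4

w1: C → A → D → A → D  → end D, rejected
w2: C → A → D → A → B → A → D  → end D, rejected
w3: C → A → B → A → D → A  → end A, rejected
w4: C → A → B → A → D → C → A → B  → end B, accepted
w5: C → A → D → C → A → D → C → A  → end A, rejected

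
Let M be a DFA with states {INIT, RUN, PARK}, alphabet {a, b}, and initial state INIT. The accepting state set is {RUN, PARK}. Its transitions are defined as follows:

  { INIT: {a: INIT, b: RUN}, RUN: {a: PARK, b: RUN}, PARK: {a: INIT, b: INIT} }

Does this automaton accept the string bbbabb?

Yes

Trace: INIT -b-> RUN -b-> RUN -b-> RUN -a-> PARK -b-> INIT -b-> RUN
End state RUN is accepting.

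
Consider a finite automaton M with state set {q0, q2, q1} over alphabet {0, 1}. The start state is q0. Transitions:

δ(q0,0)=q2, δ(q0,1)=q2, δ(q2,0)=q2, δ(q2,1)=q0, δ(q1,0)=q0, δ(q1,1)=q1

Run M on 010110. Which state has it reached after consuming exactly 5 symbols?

q2

Trace: q0 -0-> q2 -1-> q0 -0-> q2 -1-> q0 -1-> q2
After 5 symbols: q2.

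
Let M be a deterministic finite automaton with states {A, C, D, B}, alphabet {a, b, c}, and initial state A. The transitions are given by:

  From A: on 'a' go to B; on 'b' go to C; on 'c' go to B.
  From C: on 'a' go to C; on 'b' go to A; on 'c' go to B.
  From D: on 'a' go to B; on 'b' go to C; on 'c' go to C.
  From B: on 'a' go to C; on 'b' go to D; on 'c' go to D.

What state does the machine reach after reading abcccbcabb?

start at A
read 'a': A → B
read 'b': B → D
read 'c': D → C
read 'c': C → B
read 'c': B → D
read 'b': D → C
read 'c': C → B
read 'a': B → C
read 'b': C → A
read 'b': A → C

C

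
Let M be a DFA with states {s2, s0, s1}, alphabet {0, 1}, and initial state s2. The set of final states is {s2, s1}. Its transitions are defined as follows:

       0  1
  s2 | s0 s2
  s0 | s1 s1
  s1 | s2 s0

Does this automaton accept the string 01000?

s2 → s0 → s1 → s2 → s0 → s1
End state s1 is accepting.

Yes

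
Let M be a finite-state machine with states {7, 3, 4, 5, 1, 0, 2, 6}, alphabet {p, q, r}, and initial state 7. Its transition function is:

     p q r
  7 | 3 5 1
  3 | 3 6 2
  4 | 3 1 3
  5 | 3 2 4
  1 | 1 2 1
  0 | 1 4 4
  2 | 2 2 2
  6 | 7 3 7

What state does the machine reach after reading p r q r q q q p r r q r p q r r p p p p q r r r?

7 → 3 → 2 → 2 → 2 → 2 → 2 → 2 → 2 → 2 → 2 → 2 → 2 → 2 → 2 → 2 → 2 → 2 → 2 → 2 → 2 → 2 → 2 → 2 → 2

2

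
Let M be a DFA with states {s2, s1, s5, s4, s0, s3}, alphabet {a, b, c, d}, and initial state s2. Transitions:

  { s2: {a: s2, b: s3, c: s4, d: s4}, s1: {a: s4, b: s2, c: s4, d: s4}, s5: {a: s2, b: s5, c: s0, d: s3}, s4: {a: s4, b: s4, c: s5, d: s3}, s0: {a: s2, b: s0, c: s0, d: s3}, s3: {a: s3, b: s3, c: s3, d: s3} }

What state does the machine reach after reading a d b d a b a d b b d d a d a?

s3

s2 → s2 → s4 → s4 → s3 → s3 → s3 → s3 → s3 → s3 → s3 → s3 → s3 → s3 → s3 → s3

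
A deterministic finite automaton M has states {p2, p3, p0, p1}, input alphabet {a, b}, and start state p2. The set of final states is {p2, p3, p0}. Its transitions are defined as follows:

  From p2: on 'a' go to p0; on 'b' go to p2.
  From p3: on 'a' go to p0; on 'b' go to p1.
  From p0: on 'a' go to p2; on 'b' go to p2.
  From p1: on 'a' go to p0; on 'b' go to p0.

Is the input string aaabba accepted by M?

Yes

Trace: p2 -a-> p0 -a-> p2 -a-> p0 -b-> p2 -b-> p2 -a-> p0
End state p0 is accepting.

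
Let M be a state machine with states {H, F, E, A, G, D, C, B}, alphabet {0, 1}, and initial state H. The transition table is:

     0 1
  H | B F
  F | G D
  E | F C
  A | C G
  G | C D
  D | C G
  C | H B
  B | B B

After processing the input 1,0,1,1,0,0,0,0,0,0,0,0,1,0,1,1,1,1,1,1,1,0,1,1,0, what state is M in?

B

Trace: H -1-> F -0-> G -1-> D -1-> G -0-> C -0-> H -0-> B -0-> B -0-> B -0-> B -0-> B -0-> B -1-> B -0-> B -1-> B -1-> B -1-> B -1-> B -1-> B -1-> B -1-> B -0-> B -1-> B -1-> B -0-> B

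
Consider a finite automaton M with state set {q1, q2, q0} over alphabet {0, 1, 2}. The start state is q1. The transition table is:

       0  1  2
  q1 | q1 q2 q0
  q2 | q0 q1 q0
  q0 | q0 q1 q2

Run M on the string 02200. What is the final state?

q0

start at q1
read '0': q1 → q1
read '2': q1 → q0
read '2': q0 → q2
read '0': q2 → q0
read '0': q0 → q0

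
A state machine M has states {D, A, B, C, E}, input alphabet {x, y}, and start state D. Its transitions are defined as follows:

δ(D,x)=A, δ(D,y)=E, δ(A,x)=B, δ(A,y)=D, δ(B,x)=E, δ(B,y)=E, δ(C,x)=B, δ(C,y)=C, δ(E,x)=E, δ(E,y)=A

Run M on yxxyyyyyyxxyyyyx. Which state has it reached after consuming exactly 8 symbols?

D

Trace: D -y-> E -x-> E -x-> E -y-> A -y-> D -y-> E -y-> A -y-> D
After 8 symbols: D.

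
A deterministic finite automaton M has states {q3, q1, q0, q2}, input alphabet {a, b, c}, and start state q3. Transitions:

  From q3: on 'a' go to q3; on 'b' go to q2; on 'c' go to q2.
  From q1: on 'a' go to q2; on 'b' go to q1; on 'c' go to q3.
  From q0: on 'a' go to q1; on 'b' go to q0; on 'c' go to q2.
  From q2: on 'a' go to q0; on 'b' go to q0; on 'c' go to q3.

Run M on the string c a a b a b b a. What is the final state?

Trace: q3 -c-> q2 -a-> q0 -a-> q1 -b-> q1 -a-> q2 -b-> q0 -b-> q0 -a-> q1

q1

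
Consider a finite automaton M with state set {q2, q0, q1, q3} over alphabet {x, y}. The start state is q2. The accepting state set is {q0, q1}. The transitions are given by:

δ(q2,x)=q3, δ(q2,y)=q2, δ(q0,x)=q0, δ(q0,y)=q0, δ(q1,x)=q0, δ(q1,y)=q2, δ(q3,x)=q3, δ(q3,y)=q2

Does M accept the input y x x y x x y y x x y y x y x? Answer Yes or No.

No

Trace: q2 -y-> q2 -x-> q3 -x-> q3 -y-> q2 -x-> q3 -x-> q3 -y-> q2 -y-> q2 -x-> q3 -x-> q3 -y-> q2 -y-> q2 -x-> q3 -y-> q2 -x-> q3
End state q3 is not accepting.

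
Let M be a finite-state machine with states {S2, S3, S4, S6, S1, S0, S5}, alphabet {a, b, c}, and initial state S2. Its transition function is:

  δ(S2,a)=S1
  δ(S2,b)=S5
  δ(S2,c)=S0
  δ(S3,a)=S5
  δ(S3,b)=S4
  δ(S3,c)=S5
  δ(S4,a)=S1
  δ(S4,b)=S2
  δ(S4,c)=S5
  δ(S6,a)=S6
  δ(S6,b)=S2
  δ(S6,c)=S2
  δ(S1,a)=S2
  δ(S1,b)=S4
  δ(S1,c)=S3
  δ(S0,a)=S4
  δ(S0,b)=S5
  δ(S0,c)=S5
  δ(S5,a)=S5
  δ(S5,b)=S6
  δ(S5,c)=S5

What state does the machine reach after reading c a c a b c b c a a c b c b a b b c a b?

S2 → S0 → S4 → S5 → S5 → S6 → S2 → S5 → S5 → S5 → S5 → S5 → S6 → S2 → S5 → S5 → S6 → S2 → S0 → S4 → S2

S2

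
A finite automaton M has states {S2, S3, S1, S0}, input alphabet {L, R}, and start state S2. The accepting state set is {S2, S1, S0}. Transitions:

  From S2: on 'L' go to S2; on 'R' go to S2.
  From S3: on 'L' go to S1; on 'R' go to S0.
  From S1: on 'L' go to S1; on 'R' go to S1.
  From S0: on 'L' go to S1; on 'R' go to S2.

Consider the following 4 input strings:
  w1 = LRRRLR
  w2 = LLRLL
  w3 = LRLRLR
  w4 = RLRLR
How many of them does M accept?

w1:
  start at S2
  read 'L': S2 → S2
  read 'R': S2 → S2
  read 'R': S2 → S2
  read 'R': S2 → S2
  read 'L': S2 → S2
  read 'R': S2 → S2
  end S2, accepted
w2:
  start at S2
  read 'L': S2 → S2
  read 'L': S2 → S2
  read 'R': S2 → S2
  read 'L': S2 → S2
  read 'L': S2 → S2
  end S2, accepted
w3:
  start at S2
  read 'L': S2 → S2
  read 'R': S2 → S2
  read 'L': S2 → S2
  read 'R': S2 → S2
  read 'L': S2 → S2
  read 'R': S2 → S2
  end S2, accepted
w4:
  start at S2
  read 'R': S2 → S2
  read 'L': S2 → S2
  read 'R': S2 → S2
  read 'L': S2 → S2
  read 'R': S2 → S2
  end S2, accepted

4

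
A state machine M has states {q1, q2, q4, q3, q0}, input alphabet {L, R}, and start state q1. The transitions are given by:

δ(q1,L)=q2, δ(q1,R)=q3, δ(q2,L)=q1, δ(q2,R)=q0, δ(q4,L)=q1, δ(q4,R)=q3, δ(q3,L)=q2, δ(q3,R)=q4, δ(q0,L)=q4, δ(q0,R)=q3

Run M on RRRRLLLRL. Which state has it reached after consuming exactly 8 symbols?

q3

q1 → q3 → q4 → q3 → q4 → q1 → q2 → q1 → q3
After 8 symbols: q3.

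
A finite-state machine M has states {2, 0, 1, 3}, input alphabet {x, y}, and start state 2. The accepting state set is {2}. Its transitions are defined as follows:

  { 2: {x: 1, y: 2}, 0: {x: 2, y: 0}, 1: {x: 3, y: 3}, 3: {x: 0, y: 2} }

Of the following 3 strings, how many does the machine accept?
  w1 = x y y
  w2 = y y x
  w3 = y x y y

2

w1:
  start at 2
  read 'x': 2 → 1
  read 'y': 1 → 3
  read 'y': 3 → 2
  end 2, accepted
w2:
  start at 2
  read 'y': 2 → 2
  read 'y': 2 → 2
  read 'x': 2 → 1
  end 1, rejected
w3:
  start at 2
  read 'y': 2 → 2
  read 'x': 2 → 1
  read 'y': 1 → 3
  read 'y': 3 → 2
  end 2, accepted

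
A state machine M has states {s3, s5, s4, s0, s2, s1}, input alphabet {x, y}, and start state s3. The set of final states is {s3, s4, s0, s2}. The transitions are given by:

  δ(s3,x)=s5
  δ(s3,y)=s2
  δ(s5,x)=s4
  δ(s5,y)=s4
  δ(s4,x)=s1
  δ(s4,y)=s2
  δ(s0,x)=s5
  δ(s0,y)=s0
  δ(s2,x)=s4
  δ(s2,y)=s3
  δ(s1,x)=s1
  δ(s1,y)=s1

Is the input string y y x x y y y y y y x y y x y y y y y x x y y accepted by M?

s3 → s2 → s3 → s5 → s4 → s2 → s3 → s2 → s3 → s2 → s3 → s5 → s4 → s2 → s4 → s2 → s3 → s2 → s3 → s2 → s4 → s1 → s1 → s1
End state s1 is not accepting.

No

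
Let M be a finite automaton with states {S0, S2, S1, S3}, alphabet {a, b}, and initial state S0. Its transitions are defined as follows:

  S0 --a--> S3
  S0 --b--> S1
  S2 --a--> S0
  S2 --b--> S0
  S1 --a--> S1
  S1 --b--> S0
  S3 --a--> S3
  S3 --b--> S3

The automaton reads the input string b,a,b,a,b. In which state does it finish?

start at S0
read 'b': S0 → S1
read 'a': S1 → S1
read 'b': S1 → S0
read 'a': S0 → S3
read 'b': S3 → S3

S3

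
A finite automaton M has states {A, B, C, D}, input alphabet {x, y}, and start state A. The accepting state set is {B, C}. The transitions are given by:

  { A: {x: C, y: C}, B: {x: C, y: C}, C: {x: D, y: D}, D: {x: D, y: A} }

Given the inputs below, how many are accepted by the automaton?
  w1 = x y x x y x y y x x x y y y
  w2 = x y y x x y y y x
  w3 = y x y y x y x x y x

1

w1: Trace: A -x-> C -y-> D -x-> D -x-> D -y-> A -x-> C -y-> D -y-> A -x-> C -x-> D -x-> D -y-> A -y-> C -y-> D  → end D, rejected
w2: Trace: A -x-> C -y-> D -y-> A -x-> C -x-> D -y-> A -y-> C -y-> D -x-> D  → end D, rejected
w3: Trace: A -y-> C -x-> D -y-> A -y-> C -x-> D -y-> A -x-> C -x-> D -y-> A -x-> C  → end C, accepted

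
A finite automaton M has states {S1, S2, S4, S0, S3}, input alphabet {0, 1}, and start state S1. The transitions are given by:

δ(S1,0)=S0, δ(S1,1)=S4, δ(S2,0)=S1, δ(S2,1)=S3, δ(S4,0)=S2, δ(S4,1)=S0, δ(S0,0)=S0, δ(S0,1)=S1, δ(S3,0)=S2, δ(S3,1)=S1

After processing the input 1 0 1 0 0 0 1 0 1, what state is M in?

S1

start at S1
read '1': S1 → S4
read '0': S4 → S2
read '1': S2 → S3
read '0': S3 → S2
read '0': S2 → S1
read '0': S1 → S0
read '1': S0 → S1
read '0': S1 → S0
read '1': S0 → S1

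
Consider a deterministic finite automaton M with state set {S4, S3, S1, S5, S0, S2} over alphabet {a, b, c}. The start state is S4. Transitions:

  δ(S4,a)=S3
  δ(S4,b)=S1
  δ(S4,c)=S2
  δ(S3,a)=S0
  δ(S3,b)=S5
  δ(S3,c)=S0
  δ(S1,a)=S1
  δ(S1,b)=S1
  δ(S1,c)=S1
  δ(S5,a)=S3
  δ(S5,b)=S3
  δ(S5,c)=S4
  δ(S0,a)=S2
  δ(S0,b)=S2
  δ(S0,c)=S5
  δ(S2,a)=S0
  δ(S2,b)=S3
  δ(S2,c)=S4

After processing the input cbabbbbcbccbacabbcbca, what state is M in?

start at S4
read 'c': S4 → S2
read 'b': S2 → S3
read 'a': S3 → S0
read 'b': S0 → S2
read 'b': S2 → S3
read 'b': S3 → S5
read 'b': S5 → S3
read 'c': S3 → S0
read 'b': S0 → S2
read 'c': S2 → S4
read 'c': S4 → S2
read 'b': S2 → S3
read 'a': S3 → S0
read 'c': S0 → S5
read 'a': S5 → S3
read 'b': S3 → S5
read 'b': S5 → S3
read 'c': S3 → S0
read 'b': S0 → S2
read 'c': S2 → S4
read 'a': S4 → S3

S3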